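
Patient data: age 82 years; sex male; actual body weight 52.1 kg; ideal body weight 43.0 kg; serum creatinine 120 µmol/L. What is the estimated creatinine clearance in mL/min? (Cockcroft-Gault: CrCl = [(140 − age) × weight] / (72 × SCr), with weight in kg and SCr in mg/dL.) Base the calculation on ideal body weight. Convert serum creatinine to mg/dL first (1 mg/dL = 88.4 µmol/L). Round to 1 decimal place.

25.5 mL/min

SCr = 120 / 88.4 = 1.357 mg/dL
CrCl = (140 − 82) × 43 / (72 × 1.357) = 2494.0 / 97.70 ≈ 25.5 mL/min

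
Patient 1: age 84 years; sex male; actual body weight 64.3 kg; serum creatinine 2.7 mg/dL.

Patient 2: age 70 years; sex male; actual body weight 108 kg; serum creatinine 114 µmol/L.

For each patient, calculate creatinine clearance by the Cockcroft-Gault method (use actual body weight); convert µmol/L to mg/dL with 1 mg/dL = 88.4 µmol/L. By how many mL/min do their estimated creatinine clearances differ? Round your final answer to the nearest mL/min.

63 mL/min

Patient 1: CrCl = (140 − 84) × 64.3 / (72 × 2.7) = 3600.8 / 194.40 ≈ 18.5 mL/min
Patient 2: SCr = 114 / 88.4 = 1.29 mg/dL
Patient 2: CrCl = (140 − 70) × 108 / (72 × 1.29) = 7560.0 / 92.88 ≈ 81.4 mL/min
|18.5 − 81.4| = 62.9 mL/min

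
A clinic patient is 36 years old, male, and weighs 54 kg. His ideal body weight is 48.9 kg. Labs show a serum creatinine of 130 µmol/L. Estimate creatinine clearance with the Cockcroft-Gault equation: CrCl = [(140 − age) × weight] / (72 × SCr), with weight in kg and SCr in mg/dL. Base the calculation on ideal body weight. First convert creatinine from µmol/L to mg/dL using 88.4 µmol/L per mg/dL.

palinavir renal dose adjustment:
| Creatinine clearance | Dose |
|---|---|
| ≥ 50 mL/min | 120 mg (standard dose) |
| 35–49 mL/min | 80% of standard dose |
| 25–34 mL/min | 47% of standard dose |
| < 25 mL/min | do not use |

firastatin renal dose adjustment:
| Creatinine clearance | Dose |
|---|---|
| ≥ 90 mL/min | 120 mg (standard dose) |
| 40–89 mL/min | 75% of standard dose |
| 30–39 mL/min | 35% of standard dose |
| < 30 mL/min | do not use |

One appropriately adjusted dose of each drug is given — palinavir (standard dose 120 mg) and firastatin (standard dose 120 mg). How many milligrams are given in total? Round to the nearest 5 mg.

SCr = 130 / 88.4 = 1.471 mg/dL
CrCl = (140 − 36) × 48.9 / (72 × 1.471) = 5085.6 / 105.91 ≈ 48.0 mL/min
CrCl ≈ 48 mL/min.
palinavir: 35–49 mL/min → 80% of 120 mg = 96 mg.
firastatin: 40–89 mL/min → 75% of 120 mg = 90 mg.
Total = 96 + 90 = 186 mg.

185 mg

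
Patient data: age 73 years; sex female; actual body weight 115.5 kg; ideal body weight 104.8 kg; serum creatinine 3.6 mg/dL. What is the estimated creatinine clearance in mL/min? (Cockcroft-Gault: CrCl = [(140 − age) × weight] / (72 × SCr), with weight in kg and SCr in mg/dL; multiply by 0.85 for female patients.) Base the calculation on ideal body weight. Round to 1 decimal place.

23.0 mL/min

CrCl = (140 − 73) × 104.8 / (72 × 3.6) × 0.85 = 7021.6 / 259.20 × 0.85 ≈ 23.0 mL/min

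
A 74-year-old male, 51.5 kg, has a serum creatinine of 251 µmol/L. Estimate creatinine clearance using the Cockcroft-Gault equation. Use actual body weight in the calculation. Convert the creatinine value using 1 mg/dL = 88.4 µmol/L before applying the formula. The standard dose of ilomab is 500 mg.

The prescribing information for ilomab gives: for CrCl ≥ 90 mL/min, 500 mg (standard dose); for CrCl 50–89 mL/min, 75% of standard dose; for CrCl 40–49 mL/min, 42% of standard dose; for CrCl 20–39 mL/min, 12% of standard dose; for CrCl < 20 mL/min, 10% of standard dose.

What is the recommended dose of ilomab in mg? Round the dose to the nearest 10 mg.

SCr = 251 / 88.4 = 2.839 mg/dL
CrCl = (140 − 74) × 51.5 / (72 × 2.839) = 3399.0 / 204.41 ≈ 16.6 mL/min
CrCl ≈ 17 mL/min → bracket < 20 mL/min.
10% of 500 mg = 50 mg

50 mg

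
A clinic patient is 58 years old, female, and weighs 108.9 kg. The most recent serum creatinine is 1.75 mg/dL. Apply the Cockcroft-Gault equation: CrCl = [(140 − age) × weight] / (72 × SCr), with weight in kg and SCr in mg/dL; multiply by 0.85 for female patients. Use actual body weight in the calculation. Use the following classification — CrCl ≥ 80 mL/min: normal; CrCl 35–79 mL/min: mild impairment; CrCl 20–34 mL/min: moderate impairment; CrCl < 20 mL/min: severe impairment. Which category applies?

CrCl = (140 − 58) × 108.9 / (72 × 1.75) × 0.85 = 8929.8 / 126.00 × 0.85 ≈ 60.2 mL/min
60 mL/min falls in the 'mild impairment' range.

mild impairment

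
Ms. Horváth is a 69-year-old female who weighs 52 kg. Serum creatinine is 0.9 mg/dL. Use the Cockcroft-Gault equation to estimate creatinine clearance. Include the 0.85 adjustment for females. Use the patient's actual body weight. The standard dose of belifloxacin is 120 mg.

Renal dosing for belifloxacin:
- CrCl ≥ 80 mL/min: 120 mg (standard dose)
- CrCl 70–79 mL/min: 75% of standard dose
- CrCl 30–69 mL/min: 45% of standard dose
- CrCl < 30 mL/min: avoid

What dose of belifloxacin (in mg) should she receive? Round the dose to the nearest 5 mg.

55 mg

CrCl = (140 − 69) × 52 / (72 × 0.9) × 0.85 = 3692.0 / 64.80 × 0.85 ≈ 48.4 mL/min
CrCl ≈ 48 mL/min → bracket 30–69 mL/min.
45% of 120 mg = 54 mg → 55 mg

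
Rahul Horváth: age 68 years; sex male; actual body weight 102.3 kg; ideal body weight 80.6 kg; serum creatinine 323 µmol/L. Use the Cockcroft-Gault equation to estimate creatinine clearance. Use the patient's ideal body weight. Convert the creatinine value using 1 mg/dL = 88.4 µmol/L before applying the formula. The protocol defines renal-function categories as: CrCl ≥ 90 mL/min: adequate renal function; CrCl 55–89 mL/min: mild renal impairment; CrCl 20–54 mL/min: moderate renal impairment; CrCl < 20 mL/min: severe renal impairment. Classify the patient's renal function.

SCr = 323 / 88.4 = 3.654 mg/dL
CrCl = (140 − 68) × 80.6 / (72 × 3.654) = 5803.2 / 263.09 ≈ 22.1 mL/min
22 mL/min falls in the 'moderate renal impairment' range.

moderate renal impairment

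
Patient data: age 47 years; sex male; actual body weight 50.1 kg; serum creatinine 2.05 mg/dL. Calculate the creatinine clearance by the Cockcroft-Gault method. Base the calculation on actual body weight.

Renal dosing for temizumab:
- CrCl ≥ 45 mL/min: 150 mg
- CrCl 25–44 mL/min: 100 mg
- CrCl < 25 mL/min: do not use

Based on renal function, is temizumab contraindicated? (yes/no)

CrCl = (140 − 47) × 50.1 / (72 × 2.05) = 4659.3 / 147.60 ≈ 31.6 mL/min
CrCl ≈ 32 mL/min, which is ≥ 25 mL/min.

no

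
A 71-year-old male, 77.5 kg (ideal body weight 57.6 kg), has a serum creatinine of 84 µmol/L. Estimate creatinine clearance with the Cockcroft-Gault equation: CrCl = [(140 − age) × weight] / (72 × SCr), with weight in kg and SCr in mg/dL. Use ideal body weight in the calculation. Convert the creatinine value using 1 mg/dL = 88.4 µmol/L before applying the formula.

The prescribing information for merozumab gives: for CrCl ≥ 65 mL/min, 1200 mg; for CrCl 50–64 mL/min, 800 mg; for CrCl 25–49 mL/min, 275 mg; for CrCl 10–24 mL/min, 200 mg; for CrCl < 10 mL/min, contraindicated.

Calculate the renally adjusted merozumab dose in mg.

SCr = 84 / 88.4 = 0.95 mg/dL
CrCl = (140 − 71) × 57.6 / (72 × 0.95) = 3974.4 / 68.40 ≈ 58.1 mL/min
CrCl ≈ 58 mL/min → bracket 50–64 mL/min.
Dose for this bracket: 800 mg.

800 mg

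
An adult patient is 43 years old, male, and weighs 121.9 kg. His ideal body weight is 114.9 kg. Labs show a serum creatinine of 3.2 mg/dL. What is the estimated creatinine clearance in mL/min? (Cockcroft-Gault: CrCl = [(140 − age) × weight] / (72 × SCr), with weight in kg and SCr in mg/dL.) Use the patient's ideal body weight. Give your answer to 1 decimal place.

CrCl = (140 − 43) × 114.9 / (72 × 3.2) = 11145.3 / 230.40 ≈ 48.4 mL/min

48.4 mL/min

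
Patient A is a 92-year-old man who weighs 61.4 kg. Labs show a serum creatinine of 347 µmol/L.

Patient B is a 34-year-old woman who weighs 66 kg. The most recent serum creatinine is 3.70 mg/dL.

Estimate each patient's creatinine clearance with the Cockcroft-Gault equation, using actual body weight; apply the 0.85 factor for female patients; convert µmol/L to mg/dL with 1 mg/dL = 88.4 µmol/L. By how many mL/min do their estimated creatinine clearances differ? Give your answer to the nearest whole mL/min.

12 mL/min

Patient A: SCr = 347 / 88.4 = 3.925 mg/dL
Patient A: CrCl = (140 − 92) × 61.4 / (72 × 3.925) = 2947.2 / 282.60 ≈ 10.4 mL/min
Patient B: CrCl = (140 − 34) × 66 / (72 × 3.7) × 0.85 = 6996.0 / 266.40 × 0.85 ≈ 22.3 mL/min
|10.4 − 22.3| = 11.9 mL/min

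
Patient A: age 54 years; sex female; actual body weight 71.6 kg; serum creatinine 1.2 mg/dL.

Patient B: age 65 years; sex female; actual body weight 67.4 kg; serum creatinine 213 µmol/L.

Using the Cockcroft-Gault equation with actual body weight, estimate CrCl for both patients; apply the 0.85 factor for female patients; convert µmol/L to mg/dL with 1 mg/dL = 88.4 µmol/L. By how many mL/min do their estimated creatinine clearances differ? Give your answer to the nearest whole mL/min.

Patient A: CrCl = (140 − 54) × 71.6 / (72 × 1.2) × 0.85 = 6157.6 / 86.40 × 0.85 ≈ 60.6 mL/min
Patient B: SCr = 213 / 88.4 = 2.41 mg/dL
Patient B: CrCl = (140 − 65) × 67.4 / (72 × 2.41) × 0.85 = 5055.0 / 173.52 × 0.85 ≈ 24.8 mL/min
|60.6 − 24.8| = 35.8 mL/min

36 mL/min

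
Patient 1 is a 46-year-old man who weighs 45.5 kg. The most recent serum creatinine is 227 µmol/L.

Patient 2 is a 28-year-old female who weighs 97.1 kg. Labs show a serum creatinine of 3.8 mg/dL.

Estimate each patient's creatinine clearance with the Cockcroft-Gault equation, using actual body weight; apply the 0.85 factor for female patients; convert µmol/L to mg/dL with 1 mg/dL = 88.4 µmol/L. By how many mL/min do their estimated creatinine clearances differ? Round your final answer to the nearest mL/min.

11 mL/min

Patient 1: SCr = 227 / 88.4 = 2.568 mg/dL
Patient 1: CrCl = (140 − 46) × 45.5 / (72 × 2.568) = 4277.0 / 184.90 ≈ 23.1 mL/min
Patient 2: CrCl = (140 − 28) × 97.1 / (72 × 3.8) × 0.85 = 10875.2 / 273.60 × 0.85 ≈ 33.8 mL/min
|23.1 − 33.8| = 10.7 mL/min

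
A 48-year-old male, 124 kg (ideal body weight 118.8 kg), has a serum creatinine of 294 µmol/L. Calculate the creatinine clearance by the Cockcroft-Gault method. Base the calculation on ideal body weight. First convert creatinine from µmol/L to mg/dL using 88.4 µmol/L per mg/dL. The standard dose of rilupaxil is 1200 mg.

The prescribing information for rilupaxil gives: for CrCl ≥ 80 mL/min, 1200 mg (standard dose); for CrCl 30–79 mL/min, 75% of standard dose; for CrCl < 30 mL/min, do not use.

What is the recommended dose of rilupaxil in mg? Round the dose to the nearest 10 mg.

900 mg

SCr = 294 / 88.4 = 3.326 mg/dL
CrCl = (140 − 48) × 118.8 / (72 × 3.326) = 10929.6 / 239.47 ≈ 45.6 mL/min
CrCl ≈ 46 mL/min → bracket 30–79 mL/min.
75% of 1200 mg = 900 mg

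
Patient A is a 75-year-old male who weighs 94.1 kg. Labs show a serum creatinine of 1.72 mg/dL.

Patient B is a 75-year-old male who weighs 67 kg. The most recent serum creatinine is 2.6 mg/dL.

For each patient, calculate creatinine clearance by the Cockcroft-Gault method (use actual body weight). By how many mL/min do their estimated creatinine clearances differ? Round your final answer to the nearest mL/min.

26 mL/min

Patient A: CrCl = (140 − 75) × 94.1 / (72 × 1.72) = 6116.5 / 123.84 ≈ 49.4 mL/min
Patient B: CrCl = (140 − 75) × 67 / (72 × 2.6) = 4355.0 / 187.20 ≈ 23.3 mL/min
|49.4 − 23.3| = 26.1 mL/min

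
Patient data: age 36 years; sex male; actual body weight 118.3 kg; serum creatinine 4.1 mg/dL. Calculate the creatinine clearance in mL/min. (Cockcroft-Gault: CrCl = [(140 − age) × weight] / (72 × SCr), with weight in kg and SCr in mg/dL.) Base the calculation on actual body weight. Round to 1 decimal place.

41.7 mL/min

CrCl = (140 − 36) × 118.3 / (72 × 4.1) = 12303.2 / 295.20 ≈ 41.7 mL/min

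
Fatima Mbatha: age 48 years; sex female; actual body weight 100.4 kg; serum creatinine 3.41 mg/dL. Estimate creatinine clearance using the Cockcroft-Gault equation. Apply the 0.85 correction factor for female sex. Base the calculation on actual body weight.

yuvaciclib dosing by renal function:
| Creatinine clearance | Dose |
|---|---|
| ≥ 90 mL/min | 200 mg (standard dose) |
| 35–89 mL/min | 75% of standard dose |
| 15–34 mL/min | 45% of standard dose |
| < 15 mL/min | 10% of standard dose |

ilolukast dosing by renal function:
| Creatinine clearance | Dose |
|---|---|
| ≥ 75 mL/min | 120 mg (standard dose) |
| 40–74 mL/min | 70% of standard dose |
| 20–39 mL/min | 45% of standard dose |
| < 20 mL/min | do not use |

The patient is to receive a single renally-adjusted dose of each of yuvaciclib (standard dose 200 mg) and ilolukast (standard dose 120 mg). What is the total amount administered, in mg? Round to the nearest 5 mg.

145 mg

CrCl = (140 − 48) × 100.4 / (72 × 3.41) × 0.85 = 9236.8 / 245.52 × 0.85 ≈ 32.0 mL/min
CrCl ≈ 32 mL/min.
yuvaciclib: 15–34 mL/min → 45% of 200 mg = 90 mg.
ilolukast: 20–39 mL/min → 45% of 120 mg = 54 mg.
Total = 90 + 54 = 144 mg.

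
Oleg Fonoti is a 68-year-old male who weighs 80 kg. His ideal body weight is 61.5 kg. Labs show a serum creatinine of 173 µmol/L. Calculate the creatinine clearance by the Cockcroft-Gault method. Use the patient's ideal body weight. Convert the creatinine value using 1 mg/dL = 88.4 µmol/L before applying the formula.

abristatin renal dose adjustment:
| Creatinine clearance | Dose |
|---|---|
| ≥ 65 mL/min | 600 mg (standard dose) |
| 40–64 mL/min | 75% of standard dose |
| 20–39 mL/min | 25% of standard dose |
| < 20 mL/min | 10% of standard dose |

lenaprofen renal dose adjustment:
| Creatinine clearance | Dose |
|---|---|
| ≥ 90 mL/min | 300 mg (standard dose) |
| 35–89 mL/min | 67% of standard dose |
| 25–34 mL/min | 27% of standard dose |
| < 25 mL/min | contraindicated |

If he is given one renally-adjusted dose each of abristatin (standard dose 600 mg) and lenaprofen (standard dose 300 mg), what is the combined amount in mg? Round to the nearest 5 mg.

SCr = 173 / 88.4 = 1.957 mg/dL
CrCl = (140 − 68) × 61.5 / (72 × 1.957) = 4428.0 / 140.90 ≈ 31.4 mL/min
CrCl ≈ 31 mL/min.
abristatin: 20–39 mL/min → 25% of 600 mg = 150 mg.
lenaprofen: 25–34 mL/min → 27% of 300 mg = 81 mg.
Total = 150 + 81 = 231 mg.

230 mg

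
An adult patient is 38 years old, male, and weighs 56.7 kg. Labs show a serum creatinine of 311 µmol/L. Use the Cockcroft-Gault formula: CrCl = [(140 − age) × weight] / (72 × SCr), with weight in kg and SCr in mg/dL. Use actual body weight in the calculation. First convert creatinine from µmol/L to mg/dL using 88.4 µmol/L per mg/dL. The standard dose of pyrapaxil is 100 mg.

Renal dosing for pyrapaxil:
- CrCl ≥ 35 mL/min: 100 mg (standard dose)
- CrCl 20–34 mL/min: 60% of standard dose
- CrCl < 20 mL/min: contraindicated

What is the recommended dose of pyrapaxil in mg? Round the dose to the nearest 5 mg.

SCr = 311 / 88.4 = 3.518 mg/dL
CrCl = (140 − 38) × 56.7 / (72 × 3.518) = 5783.4 / 253.30 ≈ 22.8 mL/min
CrCl ≈ 23 mL/min → bracket 20–34 mL/min.
60% of 100 mg = 60 mg

60 mg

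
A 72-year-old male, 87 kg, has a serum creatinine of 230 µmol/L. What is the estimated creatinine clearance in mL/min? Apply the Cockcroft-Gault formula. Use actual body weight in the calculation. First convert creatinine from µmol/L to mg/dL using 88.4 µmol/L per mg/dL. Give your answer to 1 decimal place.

31.6 mL/min

SCr = 230 / 88.4 = 2.602 mg/dL
CrCl = (140 − 72) × 87 / (72 × 2.602) = 5916.0 / 187.34 ≈ 31.6 mL/min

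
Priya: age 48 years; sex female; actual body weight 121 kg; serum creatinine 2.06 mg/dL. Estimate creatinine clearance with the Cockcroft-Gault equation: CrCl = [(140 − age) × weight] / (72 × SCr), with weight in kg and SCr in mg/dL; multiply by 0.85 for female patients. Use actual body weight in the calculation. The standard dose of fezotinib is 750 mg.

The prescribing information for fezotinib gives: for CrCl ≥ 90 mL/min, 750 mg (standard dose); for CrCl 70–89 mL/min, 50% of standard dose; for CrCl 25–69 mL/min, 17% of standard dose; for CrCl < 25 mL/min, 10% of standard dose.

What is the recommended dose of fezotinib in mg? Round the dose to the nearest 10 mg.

130 mg

CrCl = (140 − 48) × 121 / (72 × 2.06) × 0.85 = 11132.0 / 148.32 × 0.85 ≈ 63.8 mL/min
CrCl ≈ 64 mL/min → bracket 25–69 mL/min.
17% of 750 mg = 127.5 mg → 130 mg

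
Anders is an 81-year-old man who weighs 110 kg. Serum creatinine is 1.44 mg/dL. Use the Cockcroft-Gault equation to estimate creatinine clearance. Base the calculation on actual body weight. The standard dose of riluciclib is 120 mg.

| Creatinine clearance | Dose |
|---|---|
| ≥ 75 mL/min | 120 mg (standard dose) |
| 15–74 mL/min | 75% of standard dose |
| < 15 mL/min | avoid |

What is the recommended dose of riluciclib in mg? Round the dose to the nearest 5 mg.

CrCl = (140 − 81) × 110 / (72 × 1.44) = 6490.0 / 103.68 ≈ 62.6 mL/min
CrCl ≈ 63 mL/min → bracket 15–74 mL/min.
75% of 120 mg = 90 mg

90 mg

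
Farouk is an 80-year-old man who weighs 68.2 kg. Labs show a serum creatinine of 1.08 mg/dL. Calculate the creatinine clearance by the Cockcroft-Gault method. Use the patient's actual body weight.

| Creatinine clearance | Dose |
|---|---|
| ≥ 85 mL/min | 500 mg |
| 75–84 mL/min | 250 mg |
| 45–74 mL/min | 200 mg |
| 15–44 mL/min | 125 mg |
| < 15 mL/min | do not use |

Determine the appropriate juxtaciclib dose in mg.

CrCl = (140 − 80) × 68.2 / (72 × 1.08) = 4092.0 / 77.76 ≈ 52.6 mL/min
CrCl ≈ 53 mL/min → bracket 45–74 mL/min.
Dose for this bracket: 200 mg.

200 mg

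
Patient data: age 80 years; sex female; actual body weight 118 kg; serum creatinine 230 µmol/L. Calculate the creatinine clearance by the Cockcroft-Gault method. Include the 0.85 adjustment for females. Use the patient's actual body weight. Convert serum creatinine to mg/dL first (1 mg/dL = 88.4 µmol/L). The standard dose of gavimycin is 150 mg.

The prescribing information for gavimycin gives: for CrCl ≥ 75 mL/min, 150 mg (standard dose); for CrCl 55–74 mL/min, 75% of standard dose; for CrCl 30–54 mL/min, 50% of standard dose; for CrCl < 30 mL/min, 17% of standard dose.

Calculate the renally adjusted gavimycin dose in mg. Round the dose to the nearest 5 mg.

75 mg

SCr = 230 / 88.4 = 2.602 mg/dL
CrCl = (140 − 80) × 118 / (72 × 2.602) × 0.85 = 7080.0 / 187.34 × 0.85 ≈ 32.1 mL/min
CrCl ≈ 32 mL/min → bracket 30–54 mL/min.
50% of 150 mg = 75 mg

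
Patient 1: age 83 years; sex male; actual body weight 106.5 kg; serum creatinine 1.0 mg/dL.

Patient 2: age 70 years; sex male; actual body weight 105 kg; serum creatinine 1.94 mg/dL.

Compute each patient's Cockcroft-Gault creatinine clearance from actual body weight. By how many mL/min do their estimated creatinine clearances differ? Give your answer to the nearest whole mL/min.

32 mL/min

Patient 1: CrCl = (140 − 83) × 106.5 / (72 × 1) = 6070.5 / 72.00 ≈ 84.3 mL/min
Patient 2: CrCl = (140 − 70) × 105 / (72 × 1.94) = 7350.0 / 139.68 ≈ 52.6 mL/min
|84.3 − 52.6| = 31.7 mL/min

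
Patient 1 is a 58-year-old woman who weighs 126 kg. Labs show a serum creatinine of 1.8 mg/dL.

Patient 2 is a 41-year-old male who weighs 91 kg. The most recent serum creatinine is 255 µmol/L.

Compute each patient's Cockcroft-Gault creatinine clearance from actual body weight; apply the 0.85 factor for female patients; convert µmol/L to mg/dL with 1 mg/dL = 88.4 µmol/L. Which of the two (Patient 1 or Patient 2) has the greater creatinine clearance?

Patient 1: CrCl = (140 − 58) × 126 / (72 × 1.8) × 0.85 = 10332.0 / 129.60 × 0.85 ≈ 67.8 mL/min
Patient 2: SCr = 255 / 88.4 = 2.885 mg/dL
Patient 2: CrCl = (140 − 41) × 91 / (72 × 2.885) = 9009.0 / 207.72 ≈ 43.4 mL/min
67.8 vs 43.4 mL/min → Patient 1 is higher.

Patient 1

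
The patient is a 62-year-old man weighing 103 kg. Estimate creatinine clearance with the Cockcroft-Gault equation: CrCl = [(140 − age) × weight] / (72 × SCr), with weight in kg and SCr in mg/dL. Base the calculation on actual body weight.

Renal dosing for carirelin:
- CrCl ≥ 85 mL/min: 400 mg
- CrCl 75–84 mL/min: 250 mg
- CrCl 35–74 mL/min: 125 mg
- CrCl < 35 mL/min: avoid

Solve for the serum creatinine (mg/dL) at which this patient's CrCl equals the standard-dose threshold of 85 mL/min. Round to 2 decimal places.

Standard dose requires CrCl ≥ 85 mL/min.
Set (140 − 62) × 103 / (72 × SCr) = 85
SCr = (140 − 62) × 103 / (72 × 85) = 1.313 mg/dL

1.31 mg/dL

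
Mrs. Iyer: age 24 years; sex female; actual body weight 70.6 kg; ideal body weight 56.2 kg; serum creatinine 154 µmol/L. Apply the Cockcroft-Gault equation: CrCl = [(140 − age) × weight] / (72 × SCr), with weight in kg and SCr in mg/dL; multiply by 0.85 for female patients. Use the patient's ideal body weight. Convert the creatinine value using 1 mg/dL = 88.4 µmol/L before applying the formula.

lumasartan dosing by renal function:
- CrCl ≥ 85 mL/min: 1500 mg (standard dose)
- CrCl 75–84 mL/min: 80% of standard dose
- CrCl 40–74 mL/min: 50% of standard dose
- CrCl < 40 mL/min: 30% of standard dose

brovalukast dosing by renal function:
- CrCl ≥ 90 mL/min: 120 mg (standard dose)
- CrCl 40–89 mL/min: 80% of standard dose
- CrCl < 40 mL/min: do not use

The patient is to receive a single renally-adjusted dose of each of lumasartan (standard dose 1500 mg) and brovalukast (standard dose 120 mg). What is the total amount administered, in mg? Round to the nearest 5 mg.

SCr = 154 / 88.4 = 1.742 mg/dL
CrCl = (140 − 24) × 56.2 / (72 × 1.742) × 0.85 = 6519.2 / 125.42 × 0.85 ≈ 44.2 mL/min
CrCl ≈ 44 mL/min.
lumasartan: 40–74 mL/min → 50% of 1500 mg = 750 mg.
brovalukast: 40–89 mL/min → 80% of 120 mg = 96 mg.
Total = 750 + 96 = 846 mg.

845 mg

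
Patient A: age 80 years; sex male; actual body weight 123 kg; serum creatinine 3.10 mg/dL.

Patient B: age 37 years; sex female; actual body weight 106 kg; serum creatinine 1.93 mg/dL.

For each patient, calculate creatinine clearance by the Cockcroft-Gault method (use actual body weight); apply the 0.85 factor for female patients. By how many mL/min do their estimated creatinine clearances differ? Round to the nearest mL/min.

Patient A: CrCl = (140 − 80) × 123 / (72 × 3.1) = 7380.0 / 223.20 ≈ 33.1 mL/min
Patient B: CrCl = (140 − 37) × 106 / (72 × 1.93) × 0.85 = 10918.0 / 138.96 × 0.85 ≈ 66.8 mL/min
|33.1 − 66.8| = 33.7 mL/min

34 mL/min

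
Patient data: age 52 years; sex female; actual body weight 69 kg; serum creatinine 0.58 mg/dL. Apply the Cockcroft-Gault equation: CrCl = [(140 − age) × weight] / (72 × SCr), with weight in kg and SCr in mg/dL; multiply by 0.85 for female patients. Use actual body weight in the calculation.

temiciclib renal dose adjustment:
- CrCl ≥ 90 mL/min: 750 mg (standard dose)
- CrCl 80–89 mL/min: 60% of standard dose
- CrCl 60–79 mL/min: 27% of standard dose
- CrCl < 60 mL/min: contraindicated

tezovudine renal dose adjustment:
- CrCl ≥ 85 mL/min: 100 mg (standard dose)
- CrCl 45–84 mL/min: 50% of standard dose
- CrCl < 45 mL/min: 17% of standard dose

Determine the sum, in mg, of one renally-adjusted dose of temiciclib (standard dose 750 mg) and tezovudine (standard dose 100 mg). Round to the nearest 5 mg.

850 mg

CrCl = (140 − 52) × 69 / (72 × 0.58) × 0.85 = 6072.0 / 41.76 × 0.85 ≈ 123.6 mL/min
CrCl ≈ 124 mL/min.
temiciclib: ≥ 90 mL/min → 100% of 750 mg = 750 mg.
tezovudine: ≥ 85 mL/min → 100% of 100 mg = 100 mg.
Total = 750 + 100 = 850 mg.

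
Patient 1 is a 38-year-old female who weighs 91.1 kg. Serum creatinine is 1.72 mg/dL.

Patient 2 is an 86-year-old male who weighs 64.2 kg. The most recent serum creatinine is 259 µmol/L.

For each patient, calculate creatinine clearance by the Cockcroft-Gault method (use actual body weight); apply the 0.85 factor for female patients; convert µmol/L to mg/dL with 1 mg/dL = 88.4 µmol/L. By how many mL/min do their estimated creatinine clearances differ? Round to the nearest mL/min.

Patient 1: CrCl = (140 − 38) × 91.1 / (72 × 1.72) × 0.85 = 9292.2 / 123.84 × 0.85 ≈ 63.8 mL/min
Patient 2: SCr = 259 / 88.4 = 2.93 mg/dL
Patient 2: CrCl = (140 − 86) × 64.2 / (72 × 2.93) = 3466.8 / 210.96 ≈ 16.4 mL/min
|63.8 − 16.4| = 47.4 mL/min

47 mL/min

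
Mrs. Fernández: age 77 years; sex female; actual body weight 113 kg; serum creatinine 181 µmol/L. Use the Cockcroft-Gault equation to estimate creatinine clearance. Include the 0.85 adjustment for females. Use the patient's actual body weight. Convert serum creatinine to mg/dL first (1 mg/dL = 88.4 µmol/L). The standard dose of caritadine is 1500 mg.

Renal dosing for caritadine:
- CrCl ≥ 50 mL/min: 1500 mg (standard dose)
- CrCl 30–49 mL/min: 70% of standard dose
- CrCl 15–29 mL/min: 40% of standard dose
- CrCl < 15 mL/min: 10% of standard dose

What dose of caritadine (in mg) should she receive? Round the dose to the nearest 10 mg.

SCr = 181 / 88.4 = 2.048 mg/dL
CrCl = (140 − 77) × 113 / (72 × 2.048) × 0.85 = 7119.0 / 147.46 × 0.85 ≈ 41.0 mL/min
CrCl ≈ 41 mL/min → bracket 30–49 mL/min.
70% of 1500 mg = 1050 mg

1050 mg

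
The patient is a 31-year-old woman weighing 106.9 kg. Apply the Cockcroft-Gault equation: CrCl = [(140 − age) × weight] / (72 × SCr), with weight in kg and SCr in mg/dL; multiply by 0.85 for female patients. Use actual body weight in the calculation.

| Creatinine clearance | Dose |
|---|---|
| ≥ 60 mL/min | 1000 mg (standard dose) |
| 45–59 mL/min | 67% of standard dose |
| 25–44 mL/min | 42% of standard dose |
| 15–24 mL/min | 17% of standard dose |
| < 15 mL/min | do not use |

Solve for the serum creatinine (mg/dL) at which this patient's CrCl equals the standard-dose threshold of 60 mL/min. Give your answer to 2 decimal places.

2.29 mg/dL

Standard dose requires CrCl ≥ 60 mL/min.
Set (140 − 31) × 106.9 × 0.85 / (72 × SCr) = 60
SCr = (140 − 31) × 106.9 × 0.85 / (72 × 60) = 2.293 mg/dL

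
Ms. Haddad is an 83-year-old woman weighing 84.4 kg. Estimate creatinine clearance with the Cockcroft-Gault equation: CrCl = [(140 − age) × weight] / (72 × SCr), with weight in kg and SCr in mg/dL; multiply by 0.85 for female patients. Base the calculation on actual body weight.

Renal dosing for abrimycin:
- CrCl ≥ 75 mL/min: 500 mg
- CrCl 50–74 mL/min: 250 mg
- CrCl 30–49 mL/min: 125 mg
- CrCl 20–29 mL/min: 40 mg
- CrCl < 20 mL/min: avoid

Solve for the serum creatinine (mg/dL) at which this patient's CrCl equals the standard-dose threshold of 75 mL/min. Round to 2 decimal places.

0.76 mg/dL

Standard dose requires CrCl ≥ 75 mL/min.
Set (140 − 83) × 84.4 × 0.85 / (72 × SCr) = 75
SCr = (140 − 83) × 84.4 × 0.85 / (72 × 75) = 0.757 mg/dL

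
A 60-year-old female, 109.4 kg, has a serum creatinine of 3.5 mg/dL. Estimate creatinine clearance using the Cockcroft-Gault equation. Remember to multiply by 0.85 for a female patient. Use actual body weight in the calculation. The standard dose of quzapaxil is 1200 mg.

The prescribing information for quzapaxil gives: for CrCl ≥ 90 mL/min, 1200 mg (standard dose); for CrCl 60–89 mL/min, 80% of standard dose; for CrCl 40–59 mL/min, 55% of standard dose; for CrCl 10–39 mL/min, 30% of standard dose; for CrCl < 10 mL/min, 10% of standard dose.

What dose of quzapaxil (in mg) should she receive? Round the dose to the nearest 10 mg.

360 mg

CrCl = (140 − 60) × 109.4 / (72 × 3.5) × 0.85 = 8752.0 / 252.00 × 0.85 ≈ 29.5 mL/min
CrCl ≈ 30 mL/min → bracket 10–39 mL/min.
30% of 1200 mg = 360 mg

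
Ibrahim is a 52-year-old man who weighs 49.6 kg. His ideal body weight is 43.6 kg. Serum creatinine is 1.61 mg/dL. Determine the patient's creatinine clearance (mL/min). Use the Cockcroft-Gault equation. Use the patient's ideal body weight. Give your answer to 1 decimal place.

CrCl = (140 − 52) × 43.6 / (72 × 1.61) = 3836.8 / 115.92 ≈ 33.1 mL/min

33.1 mL/min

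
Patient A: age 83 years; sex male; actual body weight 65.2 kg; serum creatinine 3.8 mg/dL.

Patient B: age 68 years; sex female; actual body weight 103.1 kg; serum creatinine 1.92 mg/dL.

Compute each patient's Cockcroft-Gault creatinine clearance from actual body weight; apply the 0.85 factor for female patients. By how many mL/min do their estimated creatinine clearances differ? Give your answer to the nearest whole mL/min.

Patient A: CrCl = (140 − 83) × 65.2 / (72 × 3.8) = 3716.4 / 273.60 ≈ 13.6 mL/min
Patient B: CrCl = (140 − 68) × 103.1 / (72 × 1.92) × 0.85 = 7423.2 / 138.24 × 0.85 ≈ 45.6 mL/min
|13.6 − 45.6| = 32.0 mL/min

32 mL/min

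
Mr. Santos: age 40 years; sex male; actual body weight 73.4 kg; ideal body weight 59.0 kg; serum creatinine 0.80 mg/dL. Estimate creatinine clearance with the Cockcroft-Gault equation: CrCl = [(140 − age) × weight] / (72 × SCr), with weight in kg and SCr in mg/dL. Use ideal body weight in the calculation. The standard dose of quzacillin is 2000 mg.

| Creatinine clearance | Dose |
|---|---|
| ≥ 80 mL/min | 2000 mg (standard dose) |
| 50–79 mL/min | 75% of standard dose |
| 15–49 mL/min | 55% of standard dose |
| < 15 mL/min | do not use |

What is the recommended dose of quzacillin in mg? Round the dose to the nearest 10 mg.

2000 mg

CrCl = (140 − 40) × 59 / (72 × 0.8) = 5900.0 / 57.60 ≈ 102.4 mL/min
CrCl ≈ 102 mL/min → bracket ≥ 80 mL/min.
100% of 2000 mg = 2000 mg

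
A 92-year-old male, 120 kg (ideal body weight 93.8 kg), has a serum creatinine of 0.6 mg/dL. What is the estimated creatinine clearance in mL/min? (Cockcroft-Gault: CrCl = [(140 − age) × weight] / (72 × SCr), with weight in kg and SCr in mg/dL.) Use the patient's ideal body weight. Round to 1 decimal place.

CrCl = (140 − 92) × 93.8 / (72 × 0.6) = 4502.4 / 43.20 ≈ 104.2 mL/min

104.2 mL/min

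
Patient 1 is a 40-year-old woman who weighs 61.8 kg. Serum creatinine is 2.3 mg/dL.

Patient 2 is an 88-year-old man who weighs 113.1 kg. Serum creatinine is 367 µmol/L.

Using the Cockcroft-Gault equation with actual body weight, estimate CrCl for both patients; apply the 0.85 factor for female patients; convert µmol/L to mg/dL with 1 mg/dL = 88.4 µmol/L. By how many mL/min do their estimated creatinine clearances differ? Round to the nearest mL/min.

12 mL/min

Patient 1: CrCl = (140 − 40) × 61.8 / (72 × 2.3) × 0.85 = 6180.0 / 165.60 × 0.85 ≈ 31.7 mL/min
Patient 2: SCr = 367 / 88.4 = 4.152 mg/dL
Patient 2: CrCl = (140 − 88) × 113.1 / (72 × 4.152) = 5881.2 / 298.94 ≈ 19.7 mL/min
|31.7 − 19.7| = 12.0 mL/min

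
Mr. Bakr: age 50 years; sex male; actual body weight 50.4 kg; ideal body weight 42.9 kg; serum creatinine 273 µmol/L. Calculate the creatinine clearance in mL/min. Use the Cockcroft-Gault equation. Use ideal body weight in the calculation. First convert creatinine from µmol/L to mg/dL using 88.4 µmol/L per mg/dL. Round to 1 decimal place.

SCr = 273 / 88.4 = 3.088 mg/dL
CrCl = (140 − 50) × 42.9 / (72 × 3.088) = 3861.0 / 222.34 ≈ 17.4 mL/min

17.4 mL/min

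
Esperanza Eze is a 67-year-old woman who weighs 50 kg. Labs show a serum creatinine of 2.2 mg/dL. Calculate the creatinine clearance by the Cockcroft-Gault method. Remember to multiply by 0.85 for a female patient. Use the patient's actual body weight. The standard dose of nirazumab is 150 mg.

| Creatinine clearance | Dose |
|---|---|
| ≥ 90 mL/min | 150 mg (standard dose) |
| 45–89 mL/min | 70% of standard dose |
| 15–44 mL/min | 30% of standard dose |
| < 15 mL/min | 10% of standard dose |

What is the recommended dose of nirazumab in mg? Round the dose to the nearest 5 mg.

CrCl = (140 − 67) × 50 / (72 × 2.2) × 0.85 = 3650.0 / 158.40 × 0.85 ≈ 19.6 mL/min
CrCl ≈ 20 mL/min → bracket 15–44 mL/min.
30% of 150 mg = 45 mg

45 mg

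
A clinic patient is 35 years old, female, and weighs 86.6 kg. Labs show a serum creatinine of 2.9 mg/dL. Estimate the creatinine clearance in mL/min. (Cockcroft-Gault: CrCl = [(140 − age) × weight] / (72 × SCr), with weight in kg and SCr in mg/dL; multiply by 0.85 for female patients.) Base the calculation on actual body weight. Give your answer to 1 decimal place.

CrCl = (140 − 35) × 86.6 / (72 × 2.9) × 0.85 = 9093.0 / 208.80 × 0.85 ≈ 37.0 mL/min

37.0 mL/min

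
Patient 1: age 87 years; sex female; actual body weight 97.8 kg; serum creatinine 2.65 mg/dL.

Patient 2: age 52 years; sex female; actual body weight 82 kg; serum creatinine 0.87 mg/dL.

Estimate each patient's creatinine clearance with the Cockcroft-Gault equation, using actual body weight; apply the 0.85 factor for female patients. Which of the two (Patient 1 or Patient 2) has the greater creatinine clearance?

Patient 1: CrCl = (140 − 87) × 97.8 / (72 × 2.65) × 0.85 = 5183.4 / 190.80 × 0.85 ≈ 23.1 mL/min
Patient 2: CrCl = (140 − 52) × 82 / (72 × 0.87) × 0.85 = 7216.0 / 62.64 × 0.85 ≈ 97.9 mL/min
23.1 vs 97.9 mL/min → Patient 2 is higher.

Patient 2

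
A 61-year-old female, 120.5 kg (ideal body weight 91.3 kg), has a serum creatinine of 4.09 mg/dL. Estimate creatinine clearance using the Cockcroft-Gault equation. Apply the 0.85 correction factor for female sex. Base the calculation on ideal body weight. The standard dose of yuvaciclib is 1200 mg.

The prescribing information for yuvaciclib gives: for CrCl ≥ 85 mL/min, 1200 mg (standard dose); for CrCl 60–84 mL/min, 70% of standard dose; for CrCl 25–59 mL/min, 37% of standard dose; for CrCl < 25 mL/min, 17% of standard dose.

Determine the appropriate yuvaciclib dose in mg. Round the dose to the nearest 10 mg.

CrCl = (140 − 61) × 91.3 / (72 × 4.09) × 0.85 = 7212.7 / 294.48 × 0.85 ≈ 20.8 mL/min
CrCl ≈ 21 mL/min → bracket < 25 mL/min.
17% of 1200 mg = 204 mg → 200 mg

200 mg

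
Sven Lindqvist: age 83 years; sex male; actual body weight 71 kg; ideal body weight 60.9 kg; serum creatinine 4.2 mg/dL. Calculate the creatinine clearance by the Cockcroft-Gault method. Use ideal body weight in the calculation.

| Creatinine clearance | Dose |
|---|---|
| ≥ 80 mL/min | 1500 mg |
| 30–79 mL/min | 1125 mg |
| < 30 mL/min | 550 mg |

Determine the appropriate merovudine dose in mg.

CrCl = (140 − 83) × 60.9 / (72 × 4.2) = 3471.3 / 302.40 ≈ 11.5 mL/min
CrCl ≈ 11 mL/min → bracket < 30 mL/min.
Dose for this bracket: 550 mg.

550 mg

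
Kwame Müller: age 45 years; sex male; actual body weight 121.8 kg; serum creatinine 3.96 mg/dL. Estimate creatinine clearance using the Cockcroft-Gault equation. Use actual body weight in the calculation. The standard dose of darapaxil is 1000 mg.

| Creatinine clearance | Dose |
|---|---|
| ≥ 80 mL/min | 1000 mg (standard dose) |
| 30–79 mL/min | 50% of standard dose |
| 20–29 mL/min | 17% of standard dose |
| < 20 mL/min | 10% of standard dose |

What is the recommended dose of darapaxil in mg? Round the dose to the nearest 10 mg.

CrCl = (140 − 45) × 121.8 / (72 × 3.96) = 11571.0 / 285.12 ≈ 40.6 mL/min
CrCl ≈ 41 mL/min → bracket 30–79 mL/min.
50% of 1000 mg = 500 mg

500 mg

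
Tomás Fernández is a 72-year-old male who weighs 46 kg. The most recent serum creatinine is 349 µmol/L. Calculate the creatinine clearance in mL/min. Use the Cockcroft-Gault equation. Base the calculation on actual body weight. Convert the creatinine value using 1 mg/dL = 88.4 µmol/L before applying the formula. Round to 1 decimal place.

11.0 mL/min

SCr = 349 / 88.4 = 3.948 mg/dL
CrCl = (140 − 72) × 46 / (72 × 3.948) = 3128.0 / 284.26 ≈ 11.0 mL/min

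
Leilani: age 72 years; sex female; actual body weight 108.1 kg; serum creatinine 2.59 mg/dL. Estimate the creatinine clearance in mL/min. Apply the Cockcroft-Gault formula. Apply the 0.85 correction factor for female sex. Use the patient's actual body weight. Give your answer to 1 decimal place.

33.5 mL/min

CrCl = (140 − 72) × 108.1 / (72 × 2.59) × 0.85 = 7350.8 / 186.48 × 0.85 ≈ 33.5 mL/min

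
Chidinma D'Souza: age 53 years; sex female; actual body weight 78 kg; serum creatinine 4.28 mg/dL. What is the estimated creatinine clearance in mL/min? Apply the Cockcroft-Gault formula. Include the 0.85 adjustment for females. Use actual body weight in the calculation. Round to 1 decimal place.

CrCl = (140 − 53) × 78 / (72 × 4.28) × 0.85 = 6786.0 / 308.16 × 0.85 ≈ 18.7 mL/min

18.7 mL/min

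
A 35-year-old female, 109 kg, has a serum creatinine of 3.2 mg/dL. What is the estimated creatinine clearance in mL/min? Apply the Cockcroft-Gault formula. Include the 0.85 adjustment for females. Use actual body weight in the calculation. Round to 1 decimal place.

CrCl = (140 − 35) × 109 / (72 × 3.2) × 0.85 = 11445.0 / 230.40 × 0.85 ≈ 42.2 mL/min

42.2 mL/min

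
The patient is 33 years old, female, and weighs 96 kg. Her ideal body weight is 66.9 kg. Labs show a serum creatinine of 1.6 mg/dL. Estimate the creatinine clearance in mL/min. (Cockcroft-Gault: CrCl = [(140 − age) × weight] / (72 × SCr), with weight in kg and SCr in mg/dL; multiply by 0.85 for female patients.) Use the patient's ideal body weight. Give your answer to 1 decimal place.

52.8 mL/min

CrCl = (140 − 33) × 66.9 / (72 × 1.6) × 0.85 = 7158.3 / 115.20 × 0.85 ≈ 52.8 mL/min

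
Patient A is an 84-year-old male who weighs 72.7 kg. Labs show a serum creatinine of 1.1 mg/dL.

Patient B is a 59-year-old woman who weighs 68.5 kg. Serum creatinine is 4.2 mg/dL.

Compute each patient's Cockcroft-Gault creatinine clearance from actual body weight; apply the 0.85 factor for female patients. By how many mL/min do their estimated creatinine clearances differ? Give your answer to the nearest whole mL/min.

Patient A: CrCl = (140 − 84) × 72.7 / (72 × 1.1) = 4071.2 / 79.20 ≈ 51.4 mL/min
Patient B: CrCl = (140 − 59) × 68.5 / (72 × 4.2) × 0.85 = 5548.5 / 302.40 × 0.85 ≈ 15.6 mL/min
|51.4 − 15.6| = 35.8 mL/min

36 mL/min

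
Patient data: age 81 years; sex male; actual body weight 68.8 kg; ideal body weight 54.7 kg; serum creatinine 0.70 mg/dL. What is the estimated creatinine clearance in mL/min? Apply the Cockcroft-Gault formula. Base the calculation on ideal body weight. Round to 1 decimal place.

CrCl = (140 − 81) × 54.7 / (72 × 0.7) = 3227.3 / 50.40 ≈ 64.0 mL/min

64.0 mL/min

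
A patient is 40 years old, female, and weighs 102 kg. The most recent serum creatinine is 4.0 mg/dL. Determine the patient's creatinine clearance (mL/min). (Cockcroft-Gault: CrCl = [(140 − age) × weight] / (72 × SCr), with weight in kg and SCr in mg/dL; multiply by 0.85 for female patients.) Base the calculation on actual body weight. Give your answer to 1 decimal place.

CrCl = (140 − 40) × 102 / (72 × 4) × 0.85 = 10200.0 / 288.00 × 0.85 ≈ 30.1 mL/min

30.1 mL/min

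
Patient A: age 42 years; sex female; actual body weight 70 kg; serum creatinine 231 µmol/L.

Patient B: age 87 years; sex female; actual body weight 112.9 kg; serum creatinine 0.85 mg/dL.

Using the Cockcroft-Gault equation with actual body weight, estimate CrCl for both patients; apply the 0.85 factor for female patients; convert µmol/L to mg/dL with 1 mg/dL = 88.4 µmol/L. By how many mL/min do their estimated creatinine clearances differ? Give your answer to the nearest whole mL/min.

Patient A: SCr = 231 / 88.4 = 2.613 mg/dL
Patient A: CrCl = (140 − 42) × 70 / (72 × 2.613) × 0.85 = 6860.0 / 188.14 × 0.85 ≈ 31.0 mL/min
Patient B: CrCl = (140 − 87) × 112.9 / (72 × 0.85) × 0.85 = 5983.7 / 61.20 × 0.85 ≈ 83.1 mL/min
|31.0 − 83.1| = 52.1 mL/min

52 mL/min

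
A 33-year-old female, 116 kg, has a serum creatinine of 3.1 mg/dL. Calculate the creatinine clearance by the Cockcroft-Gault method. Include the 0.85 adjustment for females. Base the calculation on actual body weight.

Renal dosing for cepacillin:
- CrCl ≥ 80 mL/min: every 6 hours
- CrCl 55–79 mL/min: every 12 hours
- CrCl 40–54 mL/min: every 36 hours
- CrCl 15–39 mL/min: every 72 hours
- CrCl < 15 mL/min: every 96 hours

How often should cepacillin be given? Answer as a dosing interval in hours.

CrCl = (140 − 33) × 116 / (72 × 3.1) × 0.85 = 12412.0 / 223.20 × 0.85 ≈ 47.3 mL/min
CrCl ≈ 47 mL/min → bracket 40–54 mL/min → every 36 hours.

every 36 hours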